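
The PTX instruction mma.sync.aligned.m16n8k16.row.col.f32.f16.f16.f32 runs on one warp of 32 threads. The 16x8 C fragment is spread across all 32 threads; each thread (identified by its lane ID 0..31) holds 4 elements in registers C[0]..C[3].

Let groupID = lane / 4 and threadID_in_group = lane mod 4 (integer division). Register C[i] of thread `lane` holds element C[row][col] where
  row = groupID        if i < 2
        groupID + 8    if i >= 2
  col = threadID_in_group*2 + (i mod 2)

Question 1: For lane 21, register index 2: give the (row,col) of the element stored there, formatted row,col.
L=21→G=21>>2=5, T=21&3=1
[2]→row 5+8=13  col 1·2+0=2

13,2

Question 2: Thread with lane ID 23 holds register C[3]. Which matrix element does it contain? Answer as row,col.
13,7

L=23⇒gr=23>>2=5, th=23&3=3
[3]⇒row 5+8=13  col 3·2+1=7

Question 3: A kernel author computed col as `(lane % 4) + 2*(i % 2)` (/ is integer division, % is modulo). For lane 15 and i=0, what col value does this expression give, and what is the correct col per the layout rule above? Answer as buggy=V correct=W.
buggy=3 correct=6

`(lane % 4) + 2*(i % 2)`[15,0]→3
lane 15: G=3 (15/4), T=3 (15%4)
i=0: r=3+0=3, c=3*2+0=6
col: 3 vs 6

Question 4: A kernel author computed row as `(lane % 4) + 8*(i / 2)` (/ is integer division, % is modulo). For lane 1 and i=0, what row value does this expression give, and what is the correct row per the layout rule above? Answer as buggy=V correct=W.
`(lane % 4) + 8*(i / 2)`[1,0]⇒1
1: gr=0,th=1
[0] (0+0,1*2+0) = (0,2)
row: 1 vs 0

buggy=1 correct=0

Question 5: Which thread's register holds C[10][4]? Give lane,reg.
r=10->g=2,rb=1  c=4->t=2,b0=0
L=2*4+2=10  i=1*2+0=2

10,2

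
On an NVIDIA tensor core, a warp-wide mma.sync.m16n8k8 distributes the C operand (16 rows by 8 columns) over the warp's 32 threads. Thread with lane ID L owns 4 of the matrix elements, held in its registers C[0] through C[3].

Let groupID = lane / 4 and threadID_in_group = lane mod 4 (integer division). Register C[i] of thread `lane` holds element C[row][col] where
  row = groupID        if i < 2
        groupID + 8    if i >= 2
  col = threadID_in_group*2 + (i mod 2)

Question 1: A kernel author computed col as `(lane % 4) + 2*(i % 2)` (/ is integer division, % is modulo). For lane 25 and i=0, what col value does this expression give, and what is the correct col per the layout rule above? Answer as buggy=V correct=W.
buggy=1 correct=2

`(lane % 4) + 2*(i % 2)`[25,0]⇒1
lane 25: gr=6 (25/4), th=1 (25%4)
i=0: r=6+0=6, c=1*2+0=2
col: 1 vs 2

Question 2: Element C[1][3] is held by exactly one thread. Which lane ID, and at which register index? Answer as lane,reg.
r=1->g=1,rb=0  c=3->t=1,b0=1
L=1*4+1=5  i=0*2+1=1

5,1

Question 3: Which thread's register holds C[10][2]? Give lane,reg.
9,2

r: 10->gid=2,r8=1  c: 2->tid=1,i&1=0
L=2*4+1=9  i=1*2+0=2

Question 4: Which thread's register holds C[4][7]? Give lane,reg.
19,1

r=4->g=4,rb=0  c=7->t=3,b0=1
L=4*4+3=19  i=0*2+1=1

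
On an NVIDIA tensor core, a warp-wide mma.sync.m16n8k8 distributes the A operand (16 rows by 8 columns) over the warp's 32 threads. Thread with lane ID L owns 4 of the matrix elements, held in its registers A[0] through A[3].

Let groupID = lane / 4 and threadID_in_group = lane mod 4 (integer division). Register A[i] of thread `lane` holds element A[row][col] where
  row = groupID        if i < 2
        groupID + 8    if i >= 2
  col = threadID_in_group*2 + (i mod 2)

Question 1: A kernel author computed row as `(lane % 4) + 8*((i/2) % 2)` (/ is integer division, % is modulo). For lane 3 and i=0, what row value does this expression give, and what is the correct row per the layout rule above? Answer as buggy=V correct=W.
`(lane % 4) + 8*((i/2) % 2)`[3,0]=>3
lane 3=>3/4=0, 3 mod 4=3
i=0  r:0+0=>0  c:2·3+0=>6
row: 3 vs 0

buggy=3 correct=0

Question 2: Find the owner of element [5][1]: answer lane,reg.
20,1

r: 5->gid=5,r8=0  c: 1->tid=0,i&1=1
L=5*4+0=20  i=0*2+1=1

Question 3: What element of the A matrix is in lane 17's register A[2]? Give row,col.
lane 17=>17/4=4, 17 mod 4=1
i=2  r:4+8=>12  c:2·1+0=>2

12,2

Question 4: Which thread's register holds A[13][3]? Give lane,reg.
21,3

r=13->g=5,rb=1  c=3->t=1,b0=1
L=5*4+1=21  i=1*2+1=3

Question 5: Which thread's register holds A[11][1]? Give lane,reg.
12,3

r=11⇒gr=3,Rb=1  c=1⇒th=0,odd=1
L=3*4+0=12  i=1*2+1=3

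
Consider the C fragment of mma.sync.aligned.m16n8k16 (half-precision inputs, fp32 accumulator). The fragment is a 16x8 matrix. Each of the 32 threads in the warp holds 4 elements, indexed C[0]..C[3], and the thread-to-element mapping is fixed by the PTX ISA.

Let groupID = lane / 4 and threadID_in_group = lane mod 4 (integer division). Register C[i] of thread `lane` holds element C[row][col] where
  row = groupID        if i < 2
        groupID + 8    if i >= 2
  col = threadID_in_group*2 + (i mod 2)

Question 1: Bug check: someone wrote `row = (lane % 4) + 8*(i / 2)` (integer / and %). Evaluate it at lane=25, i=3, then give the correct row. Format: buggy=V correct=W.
`(lane % 4) + 8*(i / 2)`[25,3]⇒9
L=25⇒gr=25>>2=6, th=25&3=1
[3]⇒row 6+8=14  col 1·2+1=3
row: 9 vs 14

buggy=9 correct=14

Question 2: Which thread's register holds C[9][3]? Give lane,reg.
5,3

r:9=>grp=1,rB=1  c:3=>tig=1,lo=1
L=1*4+1=5  i=1*2+1=3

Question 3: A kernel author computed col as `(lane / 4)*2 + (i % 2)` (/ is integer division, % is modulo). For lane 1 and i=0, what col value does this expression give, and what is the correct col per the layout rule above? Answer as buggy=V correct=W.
buggy=0 correct=2

`(lane / 4)*2 + (i % 2)`[1,0]→0
lane 1→1/4=0, 1 mod 4=1
i=0  r:0+0→0  c:2·1+0→2
col: 0 vs 2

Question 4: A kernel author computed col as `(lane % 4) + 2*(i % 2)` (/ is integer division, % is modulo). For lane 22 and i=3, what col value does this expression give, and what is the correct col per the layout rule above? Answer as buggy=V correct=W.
buggy=4 correct=5

`(lane % 4) + 2*(i % 2)`[22,3]->4
lane 22: gid=5 (22/4), tid=2 (22%4)
i=3: r=5+8=13, c=2*2+1=5
col: 4 vs 5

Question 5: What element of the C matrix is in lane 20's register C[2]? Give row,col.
L=20->gid=20>>2=5, tid=20&3=0
[2]->row 5+8=13  col 0·2+0=0

13,0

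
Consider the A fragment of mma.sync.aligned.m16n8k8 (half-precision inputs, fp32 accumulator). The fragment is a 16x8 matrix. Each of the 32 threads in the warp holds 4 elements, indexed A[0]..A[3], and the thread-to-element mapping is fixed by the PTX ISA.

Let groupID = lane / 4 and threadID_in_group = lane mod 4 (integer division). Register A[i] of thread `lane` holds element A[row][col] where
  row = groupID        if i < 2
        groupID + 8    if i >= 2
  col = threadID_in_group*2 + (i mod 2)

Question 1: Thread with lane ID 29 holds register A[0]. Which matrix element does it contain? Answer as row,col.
L=29->g=29>>2=7, t=29&3=1
[0]->row 7+0=7  col 1·2+0=2

7,2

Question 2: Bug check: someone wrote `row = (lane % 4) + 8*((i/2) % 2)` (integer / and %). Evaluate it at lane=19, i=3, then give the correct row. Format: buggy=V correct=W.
buggy=11 correct=12

`(lane % 4) + 8*((i/2) % 2)`[19,3]->11
lane 19->19/4=4, 19 mod 4=3
i=3  r:4+8->12  c:2·3+1->7
row: 11 vs 12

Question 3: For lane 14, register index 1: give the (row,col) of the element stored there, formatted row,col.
3,5

L=14→G=14>>2=3, T=14&3=2
[1]→row 3+0=3  col 2·2+1=5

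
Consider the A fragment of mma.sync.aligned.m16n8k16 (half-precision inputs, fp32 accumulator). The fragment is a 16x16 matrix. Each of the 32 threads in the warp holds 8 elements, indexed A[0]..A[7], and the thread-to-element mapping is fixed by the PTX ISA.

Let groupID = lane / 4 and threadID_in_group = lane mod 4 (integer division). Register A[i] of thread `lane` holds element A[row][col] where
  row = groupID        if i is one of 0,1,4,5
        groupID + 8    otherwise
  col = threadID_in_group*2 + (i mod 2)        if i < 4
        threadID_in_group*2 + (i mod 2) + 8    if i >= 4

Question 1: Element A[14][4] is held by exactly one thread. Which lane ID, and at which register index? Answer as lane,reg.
r=14→G=6,rhi=1  c=4→chi=0,T=2,p=0
L=6*4+2=26  i=0*4+1*2+0=2

26,2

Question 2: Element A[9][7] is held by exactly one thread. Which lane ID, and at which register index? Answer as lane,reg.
r=9⇒gr=1,Rb=1  c=7⇒Cb=0,th=3,odd=1
L=1*4+3=7  i=0*4+1*2+1=3

7,3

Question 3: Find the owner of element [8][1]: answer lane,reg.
r: 8->gid=0,r8=1  c: 1->c8=0,tid=0,i&1=1
L=0*4+0=0  i=0*4+1*2+1=3

0,3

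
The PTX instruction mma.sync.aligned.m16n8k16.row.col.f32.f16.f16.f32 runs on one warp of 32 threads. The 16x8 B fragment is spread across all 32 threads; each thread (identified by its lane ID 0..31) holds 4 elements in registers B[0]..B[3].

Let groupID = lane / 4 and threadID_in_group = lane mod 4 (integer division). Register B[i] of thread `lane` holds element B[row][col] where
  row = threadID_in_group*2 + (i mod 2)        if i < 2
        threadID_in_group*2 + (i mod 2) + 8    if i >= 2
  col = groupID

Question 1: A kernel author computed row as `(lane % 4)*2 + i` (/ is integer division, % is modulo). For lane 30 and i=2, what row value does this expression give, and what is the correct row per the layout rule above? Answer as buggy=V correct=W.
buggy=6 correct=12

`(lane % 4)*2 + i`[30,2]⇒6
lane 30: gr=7 (30/4), th=2 (30%4)
i=2: r=2*2+0+8=12, c=gr=7
row: 6 vs 12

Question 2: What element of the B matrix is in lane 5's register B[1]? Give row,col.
5: gid=1,tid=1
[1] (1*2+1+0,1) = (3,1)

3,1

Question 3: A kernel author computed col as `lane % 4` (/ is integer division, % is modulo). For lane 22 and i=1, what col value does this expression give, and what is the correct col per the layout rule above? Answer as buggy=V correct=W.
`lane % 4`[22,1]->2
22: gid=5,tid=2
[1] (2*2+1+0,5) = (5,5)
col: 2 vs 5

buggy=2 correct=5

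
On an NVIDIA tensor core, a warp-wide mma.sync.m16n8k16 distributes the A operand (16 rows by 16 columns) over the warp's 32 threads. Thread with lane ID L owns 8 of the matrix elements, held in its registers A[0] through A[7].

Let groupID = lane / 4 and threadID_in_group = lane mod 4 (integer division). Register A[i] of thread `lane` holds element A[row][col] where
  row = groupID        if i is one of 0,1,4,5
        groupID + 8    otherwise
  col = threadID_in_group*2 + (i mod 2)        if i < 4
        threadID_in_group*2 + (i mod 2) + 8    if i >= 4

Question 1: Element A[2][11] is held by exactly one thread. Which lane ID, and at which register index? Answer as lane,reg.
r:2=>grp=2,rB=0  c:11=>cB=1,tig=1,lo=1
L=2*4+1=9  i=1*4+0*2+1=5

9,5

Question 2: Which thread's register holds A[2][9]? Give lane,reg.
8,5

r=2⇒gr=2,Rb=0  c=9⇒Cb=1,th=0,odd=1
L=2*4+0=8  i=1*4+0*2+1=5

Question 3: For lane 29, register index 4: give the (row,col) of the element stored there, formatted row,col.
7,10

lane 29=>29/4=7, 29 mod 4=1
i=4  r:7+0=>7  c:2·1+0+8=>10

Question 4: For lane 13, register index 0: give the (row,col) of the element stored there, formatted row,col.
L=13→G=13>>2=3, T=13&3=1
[0]→row 3+0=3  col 1·2+0+0=2

3,2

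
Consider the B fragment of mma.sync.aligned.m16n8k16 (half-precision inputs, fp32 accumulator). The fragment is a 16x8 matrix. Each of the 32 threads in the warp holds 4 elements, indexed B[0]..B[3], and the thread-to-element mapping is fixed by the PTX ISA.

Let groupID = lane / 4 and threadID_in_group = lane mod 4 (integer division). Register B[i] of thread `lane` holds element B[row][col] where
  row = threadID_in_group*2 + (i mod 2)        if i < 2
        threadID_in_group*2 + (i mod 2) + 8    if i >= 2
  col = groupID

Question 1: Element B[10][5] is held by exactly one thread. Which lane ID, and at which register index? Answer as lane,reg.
21,2

c=5->g=5  r=10->rb=1,t=1,b0=0
L=5*4+1=21  i=1*2+0=2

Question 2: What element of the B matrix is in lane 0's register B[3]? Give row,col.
9,0

0: gid=0,tid=0
[3] (0*2+1+8,0) = (9,0)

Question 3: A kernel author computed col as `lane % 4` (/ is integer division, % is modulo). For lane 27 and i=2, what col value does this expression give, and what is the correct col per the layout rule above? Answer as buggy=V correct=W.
`lane % 4`[27,2]->3
27: gid=6,tid=3
[2] (3*2+0+8,6) = (14,6)
col: 3 vs 6

buggy=3 correct=6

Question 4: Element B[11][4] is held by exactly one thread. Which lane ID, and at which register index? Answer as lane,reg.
17,3

c: 4->gid=4  r: 11->r8=1,tid=1,i&1=1
L=4*4+1=17  i=1*2+1=3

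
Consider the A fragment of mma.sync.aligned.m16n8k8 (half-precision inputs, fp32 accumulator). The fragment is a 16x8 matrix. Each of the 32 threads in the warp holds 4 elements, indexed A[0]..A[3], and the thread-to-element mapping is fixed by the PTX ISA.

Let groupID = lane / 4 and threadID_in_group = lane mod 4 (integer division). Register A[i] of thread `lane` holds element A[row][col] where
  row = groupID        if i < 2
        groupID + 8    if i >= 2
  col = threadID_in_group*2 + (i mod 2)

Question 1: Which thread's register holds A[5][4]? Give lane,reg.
r=5→G=5,rhi=0  c=4→T=2,p=0
L=5*4+2=22  i=0*2+0=0

22,0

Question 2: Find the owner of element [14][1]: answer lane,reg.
24,3

r:14=>grp=6,rB=1  c:1=>tig=0,lo=1
L=6*4+0=24  i=1*2+1=3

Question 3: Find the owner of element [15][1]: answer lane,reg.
28,3

r=15→G=7,rhi=1  c=1→T=0,p=1
L=7*4+0=28  i=1*2+1=3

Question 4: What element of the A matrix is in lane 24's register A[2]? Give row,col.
L=24->gid=24>>2=6, tid=24&3=0
[2]->row 6+8=14  col 0·2+0=0

14,0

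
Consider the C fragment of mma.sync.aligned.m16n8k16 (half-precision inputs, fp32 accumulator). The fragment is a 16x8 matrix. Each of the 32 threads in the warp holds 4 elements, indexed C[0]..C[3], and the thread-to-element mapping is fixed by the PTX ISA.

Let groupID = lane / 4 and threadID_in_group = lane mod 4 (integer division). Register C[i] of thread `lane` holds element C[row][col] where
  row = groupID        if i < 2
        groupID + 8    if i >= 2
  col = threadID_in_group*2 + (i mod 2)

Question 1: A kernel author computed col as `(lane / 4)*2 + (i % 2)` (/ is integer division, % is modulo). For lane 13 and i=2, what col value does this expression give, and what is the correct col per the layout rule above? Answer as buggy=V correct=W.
buggy=6 correct=2

`(lane / 4)*2 + (i % 2)`[13,2]->6
13: g=3,t=1
[2] (3+8,1*2+0) = (11,2)
col: 6 vs 2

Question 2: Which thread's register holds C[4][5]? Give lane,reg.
r: 4->gid=4,r8=0  c: 5->tid=2,i&1=1
L=4*4+2=18  i=0*2+1=1

18,1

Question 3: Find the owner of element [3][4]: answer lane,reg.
14,0

r: 3->gid=3,r8=0  c: 4->tid=2,i&1=0
L=3*4+2=14  i=0*2+0=0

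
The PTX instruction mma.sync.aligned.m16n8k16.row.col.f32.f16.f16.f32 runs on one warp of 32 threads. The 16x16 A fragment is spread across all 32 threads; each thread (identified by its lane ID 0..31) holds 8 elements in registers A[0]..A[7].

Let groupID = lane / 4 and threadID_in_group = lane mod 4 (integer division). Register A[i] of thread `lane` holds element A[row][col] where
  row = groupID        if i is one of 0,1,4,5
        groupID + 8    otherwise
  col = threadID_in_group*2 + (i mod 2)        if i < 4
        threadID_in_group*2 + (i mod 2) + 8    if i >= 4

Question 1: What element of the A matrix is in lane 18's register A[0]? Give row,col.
L=18->gid=18>>2=4, tid=18&3=2
[0]->row 4+0=4  col 2·2+0+0=4

4,4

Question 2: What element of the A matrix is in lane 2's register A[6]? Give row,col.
lane 2: g=0 (2/4), t=2 (2%4)
i=6: r=0+8=8, c=2*2+0+8=12

8,12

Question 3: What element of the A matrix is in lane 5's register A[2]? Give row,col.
9,2

lane 5⇒5/4=1, 5 mod 4=1
i=2  r:1+8⇒9  c:2·1+0+0⇒2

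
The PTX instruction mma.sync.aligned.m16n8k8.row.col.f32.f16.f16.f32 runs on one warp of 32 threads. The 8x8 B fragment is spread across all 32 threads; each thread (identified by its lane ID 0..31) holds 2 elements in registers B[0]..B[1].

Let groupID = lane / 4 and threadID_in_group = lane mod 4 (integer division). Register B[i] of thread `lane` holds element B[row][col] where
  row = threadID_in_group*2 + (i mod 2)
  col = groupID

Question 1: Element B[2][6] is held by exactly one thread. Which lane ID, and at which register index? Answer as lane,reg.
25,0

c:6=>grp=6  r:2=>tig=1,lo=0
L=6*4+1=25  i=0=0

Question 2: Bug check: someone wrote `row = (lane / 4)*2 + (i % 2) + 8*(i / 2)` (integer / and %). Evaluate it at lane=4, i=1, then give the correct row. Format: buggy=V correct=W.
buggy=3 correct=1

`(lane / 4)*2 + (i % 2) + 8*(i / 2)`[4,1]⇒3
4: gr=1,th=0
[1] (0*2+1,1) = (1,1)
row: 3 vs 1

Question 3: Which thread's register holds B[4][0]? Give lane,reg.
c:0=>grp=0  r:4=>tig=2,lo=0
L=0*4+2=2  i=0=0

2,0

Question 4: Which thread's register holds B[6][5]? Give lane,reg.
c: 5->gid=5  r: 6->tid=3,i&1=0
L=5*4+3=23  i=0=0

23,0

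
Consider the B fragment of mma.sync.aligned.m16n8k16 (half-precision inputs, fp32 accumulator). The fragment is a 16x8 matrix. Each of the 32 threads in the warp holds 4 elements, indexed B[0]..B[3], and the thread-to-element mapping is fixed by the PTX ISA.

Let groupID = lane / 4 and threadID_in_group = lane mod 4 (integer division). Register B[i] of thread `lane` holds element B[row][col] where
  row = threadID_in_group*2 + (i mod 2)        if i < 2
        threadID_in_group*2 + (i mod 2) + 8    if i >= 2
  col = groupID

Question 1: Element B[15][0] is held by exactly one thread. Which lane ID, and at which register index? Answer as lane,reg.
3,3

c=0->g=0  r=15->rb=1,t=3,b0=1
L=0*4+3=3  i=1*2+1=3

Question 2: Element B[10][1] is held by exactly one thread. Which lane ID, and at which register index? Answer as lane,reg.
5,2

c: 1->gid=1  r: 10->r8=1,tid=1,i&1=0
L=1*4+1=5  i=1*2+0=2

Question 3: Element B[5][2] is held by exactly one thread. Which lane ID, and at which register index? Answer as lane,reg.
c: 2->gid=2  r: 5->r8=0,tid=2,i&1=1
L=2*4+2=10  i=0*2+1=1

10,1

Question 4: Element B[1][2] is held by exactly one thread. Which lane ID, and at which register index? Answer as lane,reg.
8,1

c: 2->gid=2  r: 1->r8=0,tid=0,i&1=1
L=2*4+0=8  i=0*2+1=1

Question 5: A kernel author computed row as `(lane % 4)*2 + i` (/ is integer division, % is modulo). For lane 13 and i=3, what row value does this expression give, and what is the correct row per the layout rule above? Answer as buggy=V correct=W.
buggy=5 correct=11

`(lane % 4)*2 + i`[13,3]⇒5
lane 13: gr=3 (13/4), th=1 (13%4)
i=3: r=1*2+1+8=11, c=gr=3
row: 5 vs 11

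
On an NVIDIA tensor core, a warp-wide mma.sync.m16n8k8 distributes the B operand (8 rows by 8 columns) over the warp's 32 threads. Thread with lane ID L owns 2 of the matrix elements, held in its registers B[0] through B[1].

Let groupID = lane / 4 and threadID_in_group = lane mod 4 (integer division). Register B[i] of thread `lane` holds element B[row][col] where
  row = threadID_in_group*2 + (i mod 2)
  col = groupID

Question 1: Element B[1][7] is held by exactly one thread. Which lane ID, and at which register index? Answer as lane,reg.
c:7=>grp=7  r:1=>tig=0,lo=1
L=7*4+0=28  i=1=1

28,1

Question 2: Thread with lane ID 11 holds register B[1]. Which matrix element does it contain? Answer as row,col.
L=11=>grp=11>>2=2, tig=11&3=3
[1]=>row 3·2+1=7  col grp=2

7,2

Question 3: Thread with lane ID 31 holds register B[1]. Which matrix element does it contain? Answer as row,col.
lane 31→31/4=7, 31 mod 4=3
i=1  r:2·3+1→7  c:7

7,7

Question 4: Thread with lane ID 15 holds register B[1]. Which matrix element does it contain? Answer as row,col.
lane 15->15/4=3, 15 mod 4=3
i=1  r:2·3+1->7  c:3

7,3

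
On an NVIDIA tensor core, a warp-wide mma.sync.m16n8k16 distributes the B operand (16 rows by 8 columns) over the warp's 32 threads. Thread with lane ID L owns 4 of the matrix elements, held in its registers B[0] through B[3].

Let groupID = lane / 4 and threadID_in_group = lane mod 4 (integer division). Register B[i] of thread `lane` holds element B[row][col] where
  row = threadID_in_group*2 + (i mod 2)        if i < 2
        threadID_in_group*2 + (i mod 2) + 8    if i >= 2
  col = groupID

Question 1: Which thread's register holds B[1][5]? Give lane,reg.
20,1

c=5->g=5  r=1->rb=0,t=0,b0=1
L=5*4+0=20  i=0*2+1=1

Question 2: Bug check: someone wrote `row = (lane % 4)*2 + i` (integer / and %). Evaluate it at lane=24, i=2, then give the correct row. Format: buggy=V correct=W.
`(lane % 4)*2 + i`[24,2]=>2
L=24=>grp=24>>2=6, tig=24&3=0
[2]=>row 0·2+0+8=8  col grp=6
row: 2 vs 8

buggy=2 correct=8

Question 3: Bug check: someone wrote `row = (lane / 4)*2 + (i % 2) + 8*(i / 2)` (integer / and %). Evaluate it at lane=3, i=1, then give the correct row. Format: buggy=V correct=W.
`(lane / 4)*2 + (i % 2) + 8*(i / 2)`[3,1]=>1
3: grp=0,tig=3
[1] (3*2+1+0,0) = (7,0)
row: 1 vs 7

buggy=1 correct=7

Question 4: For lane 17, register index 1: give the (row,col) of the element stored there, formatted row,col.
3,4

lane 17: gr=4 (17/4), th=1 (17%4)
i=1: r=1*2+1+0=3, c=gr=4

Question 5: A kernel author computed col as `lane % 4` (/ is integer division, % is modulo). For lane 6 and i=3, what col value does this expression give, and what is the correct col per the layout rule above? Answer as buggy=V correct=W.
`lane % 4`[6,3]->2
lane 6->6/4=1, 6 mod 4=2
i=3  r:2·2+1+8->13  c:1
col: 2 vs 1

buggy=2 correct=1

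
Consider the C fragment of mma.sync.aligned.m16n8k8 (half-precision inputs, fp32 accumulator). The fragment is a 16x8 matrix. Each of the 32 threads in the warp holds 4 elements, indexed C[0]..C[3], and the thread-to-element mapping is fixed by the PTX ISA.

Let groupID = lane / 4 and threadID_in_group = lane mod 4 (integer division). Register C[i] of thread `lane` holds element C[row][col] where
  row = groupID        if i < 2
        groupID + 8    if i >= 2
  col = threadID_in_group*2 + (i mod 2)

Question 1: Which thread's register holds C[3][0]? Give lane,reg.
r=3->g=3,rb=0  c=0->t=0,b0=0
L=3*4+0=12  i=0*2+0=0

12,0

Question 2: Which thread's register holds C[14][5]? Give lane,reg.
r:14=>grp=6,rB=1  c:5=>tig=2,lo=1
L=6*4+2=26  i=1*2+1=3

26,3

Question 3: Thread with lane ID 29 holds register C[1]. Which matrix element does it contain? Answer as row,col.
7,3

29: gid=7,tid=1
[1] (7+0,1*2+1) = (7,3)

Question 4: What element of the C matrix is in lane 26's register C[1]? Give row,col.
L=26->g=26>>2=6, t=26&3=2
[1]->row 6+0=6  col 2·2+1=5

6,5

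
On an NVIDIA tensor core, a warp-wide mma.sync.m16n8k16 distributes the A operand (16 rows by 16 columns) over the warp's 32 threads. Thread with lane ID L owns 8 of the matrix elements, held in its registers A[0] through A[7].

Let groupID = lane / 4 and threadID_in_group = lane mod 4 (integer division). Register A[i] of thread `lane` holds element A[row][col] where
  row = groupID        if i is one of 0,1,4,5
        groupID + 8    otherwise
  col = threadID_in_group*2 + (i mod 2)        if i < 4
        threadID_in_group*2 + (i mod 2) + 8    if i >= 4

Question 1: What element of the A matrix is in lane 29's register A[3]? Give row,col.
lane 29: G=7 (29/4), T=1 (29%4)
i=3: r=7+8=15, c=1*2+1+0=3

15,3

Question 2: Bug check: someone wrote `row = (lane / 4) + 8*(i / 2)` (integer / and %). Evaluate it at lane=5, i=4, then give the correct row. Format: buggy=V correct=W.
buggy=17 correct=1

`(lane / 4) + 8*(i / 2)`[5,4]->17
lane 5: g=1 (5/4), t=1 (5%4)
i=4: r=1+0=1, c=1*2+0+8=10
row: 17 vs 1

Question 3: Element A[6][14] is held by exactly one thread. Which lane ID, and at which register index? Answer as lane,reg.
r=6->g=6,rb=0  c=14->cb=1,t=3,b0=0
L=6*4+3=27  i=1*4+0*2+0=4

27,4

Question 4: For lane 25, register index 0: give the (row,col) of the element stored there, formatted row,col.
25: gr=6,th=1
[0] (6+0,1*2+0+0) = (6,2)

6,2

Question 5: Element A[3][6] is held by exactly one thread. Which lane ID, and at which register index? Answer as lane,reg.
15,0

r=3->g=3,rb=0  c=6->cb=0,t=3,b0=0
L=3*4+3=15  i=0*4+0*2+0=0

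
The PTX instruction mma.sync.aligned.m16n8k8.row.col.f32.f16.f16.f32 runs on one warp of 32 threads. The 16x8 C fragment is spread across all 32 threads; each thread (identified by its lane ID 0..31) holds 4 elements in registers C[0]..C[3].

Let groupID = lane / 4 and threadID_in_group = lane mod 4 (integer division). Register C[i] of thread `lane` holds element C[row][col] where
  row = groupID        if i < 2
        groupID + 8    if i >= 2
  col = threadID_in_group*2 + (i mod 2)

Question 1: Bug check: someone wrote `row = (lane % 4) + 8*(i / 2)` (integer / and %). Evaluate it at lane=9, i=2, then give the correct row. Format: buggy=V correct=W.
`(lane % 4) + 8*(i / 2)`[9,2]->9
lane 9->9/4=2, 9 mod 4=1
i=2  r:2+8->10  c:2·1+0->2
row: 9 vs 10

buggy=9 correct=10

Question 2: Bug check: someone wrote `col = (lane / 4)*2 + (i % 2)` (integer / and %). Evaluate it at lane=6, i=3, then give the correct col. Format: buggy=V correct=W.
buggy=3 correct=5

`(lane / 4)*2 + (i % 2)`[6,3]⇒3
lane 6: gr=1 (6/4), th=2 (6%4)
i=3: r=1+8=9, c=2*2+1=5
col: 3 vs 5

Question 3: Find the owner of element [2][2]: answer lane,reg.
9,0

r=2->g=2,rb=0  c=2->t=1,b0=0
L=2*4+1=9  i=0*2+0=0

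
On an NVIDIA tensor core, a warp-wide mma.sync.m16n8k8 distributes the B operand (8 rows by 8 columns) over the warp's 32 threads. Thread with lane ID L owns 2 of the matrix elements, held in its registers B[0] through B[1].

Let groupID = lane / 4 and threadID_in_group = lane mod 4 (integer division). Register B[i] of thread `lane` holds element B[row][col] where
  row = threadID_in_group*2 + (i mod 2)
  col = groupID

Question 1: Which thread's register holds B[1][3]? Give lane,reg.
c=3→G=3  r=1→T=0,p=1
L=3*4+0=12  i=1=1

12,1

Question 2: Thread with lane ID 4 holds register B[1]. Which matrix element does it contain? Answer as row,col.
1,1

lane 4: g=1 (4/4), t=0 (4%4)
i=1: r=0*2+1=1, c=g=1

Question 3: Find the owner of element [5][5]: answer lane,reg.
c: 5->gid=5  r: 5->tid=2,i&1=1
L=5*4+2=22  i=1=1

22,1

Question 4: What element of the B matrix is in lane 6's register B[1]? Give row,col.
6: G=1,T=2
[1] (2*2+1,1) = (5,1)

5,1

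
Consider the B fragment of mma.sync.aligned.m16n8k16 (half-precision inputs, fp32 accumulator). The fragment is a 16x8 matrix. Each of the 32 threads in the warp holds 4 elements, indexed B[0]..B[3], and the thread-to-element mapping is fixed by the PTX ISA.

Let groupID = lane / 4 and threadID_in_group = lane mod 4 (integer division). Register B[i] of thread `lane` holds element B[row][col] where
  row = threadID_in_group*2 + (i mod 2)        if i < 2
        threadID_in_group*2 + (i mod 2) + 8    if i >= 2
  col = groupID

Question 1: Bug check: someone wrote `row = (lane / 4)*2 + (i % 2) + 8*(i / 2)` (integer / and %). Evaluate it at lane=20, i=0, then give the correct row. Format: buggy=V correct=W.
`(lane / 4)*2 + (i % 2) + 8*(i / 2)`[20,0]⇒10
20: gr=5,th=0
[0] (0*2+0+0,5) = (0,5)
row: 10 vs 0

buggy=10 correct=0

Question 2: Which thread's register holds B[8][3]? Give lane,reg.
c=3→G=3  r=8→rhi=1,T=0,p=0
L=3*4+0=12  i=1*2+0=2

12,2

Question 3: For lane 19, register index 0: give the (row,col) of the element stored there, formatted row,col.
6,4

lane 19⇒19/4=4, 19 mod 4=3
i=0  r:2·3+0+0⇒6  c:4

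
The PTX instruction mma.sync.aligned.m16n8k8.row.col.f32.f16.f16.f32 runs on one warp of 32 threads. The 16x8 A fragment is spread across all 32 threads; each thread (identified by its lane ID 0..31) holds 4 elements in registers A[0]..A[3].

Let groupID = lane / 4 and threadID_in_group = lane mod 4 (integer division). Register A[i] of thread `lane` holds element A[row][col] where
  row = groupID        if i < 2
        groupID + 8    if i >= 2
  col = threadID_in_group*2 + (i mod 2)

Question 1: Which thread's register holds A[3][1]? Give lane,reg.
12,1

r:3=>grp=3,rB=0  c:1=>tig=0,lo=1
L=3*4+0=12  i=0*2+1=1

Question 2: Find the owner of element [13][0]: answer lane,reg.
r=13⇒gr=5,Rb=1  c=0⇒th=0,odd=0
L=5*4+0=20  i=1*2+0=2

20,2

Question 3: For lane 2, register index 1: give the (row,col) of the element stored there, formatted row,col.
0,5

2: grp=0,tig=2
[1] (0+0,2*2+1) = (0,5)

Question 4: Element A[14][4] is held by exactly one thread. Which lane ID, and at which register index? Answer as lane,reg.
r=14→G=6,rhi=1  c=4→T=2,p=0
L=6*4+2=26  i=1*2+0=2

26,2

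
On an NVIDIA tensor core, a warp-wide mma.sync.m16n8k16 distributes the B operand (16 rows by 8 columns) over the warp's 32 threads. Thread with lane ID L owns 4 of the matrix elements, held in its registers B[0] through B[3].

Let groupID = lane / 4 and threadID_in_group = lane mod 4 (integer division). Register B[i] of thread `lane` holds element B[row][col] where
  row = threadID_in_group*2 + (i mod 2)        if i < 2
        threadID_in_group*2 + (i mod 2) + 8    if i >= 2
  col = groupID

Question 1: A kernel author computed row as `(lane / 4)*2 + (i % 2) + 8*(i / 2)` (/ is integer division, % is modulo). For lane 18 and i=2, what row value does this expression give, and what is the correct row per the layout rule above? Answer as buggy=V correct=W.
`(lane / 4)*2 + (i % 2) + 8*(i / 2)`[18,2]->16
lane 18->18/4=4, 18 mod 4=2
i=2  r:2·2+0+8->12  c:4
row: 16 vs 12

buggy=16 correct=12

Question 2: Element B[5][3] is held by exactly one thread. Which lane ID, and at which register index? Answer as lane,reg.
c:3=>grp=3  r:5=>rB=0,tig=2,lo=1
L=3*4+2=14  i=0*2+1=1

14,1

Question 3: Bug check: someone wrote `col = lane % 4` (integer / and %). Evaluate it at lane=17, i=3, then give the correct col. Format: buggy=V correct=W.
buggy=1 correct=4

`lane % 4`[17,3]->1
17: gid=4,tid=1
[3] (1*2+1+8,4) = (11,4)
col: 1 vs 4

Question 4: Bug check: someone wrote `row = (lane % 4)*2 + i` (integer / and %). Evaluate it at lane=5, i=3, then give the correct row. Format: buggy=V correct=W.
`(lane % 4)*2 + i`[5,3]⇒5
lane 5⇒5/4=1, 5 mod 4=1
i=3  r:2·1+1+8⇒11  c:1
row: 5 vs 11

buggy=5 correct=11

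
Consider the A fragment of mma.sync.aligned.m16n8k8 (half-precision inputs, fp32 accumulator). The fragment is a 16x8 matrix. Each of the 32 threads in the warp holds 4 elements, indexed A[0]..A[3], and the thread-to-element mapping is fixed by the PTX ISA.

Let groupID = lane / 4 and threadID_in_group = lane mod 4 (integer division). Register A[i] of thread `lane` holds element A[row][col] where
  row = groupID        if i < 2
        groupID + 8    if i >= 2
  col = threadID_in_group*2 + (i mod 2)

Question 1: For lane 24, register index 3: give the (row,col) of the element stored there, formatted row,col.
lane 24: grp=6 (24/4), tig=0 (24%4)
i=3: r=6+8=14, c=0*2+1=1

14,1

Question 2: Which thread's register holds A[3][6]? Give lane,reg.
15,0

r=3→G=3,rhi=0  c=6→T=3,p=0
L=3*4+3=15  i=0*2+0=0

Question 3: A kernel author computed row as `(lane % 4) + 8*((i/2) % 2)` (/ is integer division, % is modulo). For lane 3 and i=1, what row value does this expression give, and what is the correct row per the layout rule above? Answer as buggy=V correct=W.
`(lane % 4) + 8*((i/2) % 2)`[3,1]->3
3: g=0,t=3
[1] (0+0,3*2+1) = (0,7)
row: 3 vs 0

buggy=3 correct=0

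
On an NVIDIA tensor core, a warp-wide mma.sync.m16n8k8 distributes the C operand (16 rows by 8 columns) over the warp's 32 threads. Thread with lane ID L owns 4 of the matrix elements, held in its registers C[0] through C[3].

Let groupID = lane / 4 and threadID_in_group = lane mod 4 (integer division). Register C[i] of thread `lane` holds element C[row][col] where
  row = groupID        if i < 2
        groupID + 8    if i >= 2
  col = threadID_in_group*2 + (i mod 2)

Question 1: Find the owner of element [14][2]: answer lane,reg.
25,2

r=14⇒gr=6,Rb=1  c=2⇒th=1,odd=0
L=6*4+1=25  i=1*2+0=2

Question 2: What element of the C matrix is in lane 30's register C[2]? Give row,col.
15,4

L=30->gid=30>>2=7, tid=30&3=2
[2]->row 7+8=15  col 2·2+0=4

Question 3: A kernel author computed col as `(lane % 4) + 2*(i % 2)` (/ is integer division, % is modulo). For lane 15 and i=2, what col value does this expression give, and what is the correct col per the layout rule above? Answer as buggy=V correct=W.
buggy=3 correct=6

`(lane % 4) + 2*(i % 2)`[15,2]->3
15: gid=3,tid=3
[2] (3+8,3*2+0) = (11,6)
col: 3 vs 6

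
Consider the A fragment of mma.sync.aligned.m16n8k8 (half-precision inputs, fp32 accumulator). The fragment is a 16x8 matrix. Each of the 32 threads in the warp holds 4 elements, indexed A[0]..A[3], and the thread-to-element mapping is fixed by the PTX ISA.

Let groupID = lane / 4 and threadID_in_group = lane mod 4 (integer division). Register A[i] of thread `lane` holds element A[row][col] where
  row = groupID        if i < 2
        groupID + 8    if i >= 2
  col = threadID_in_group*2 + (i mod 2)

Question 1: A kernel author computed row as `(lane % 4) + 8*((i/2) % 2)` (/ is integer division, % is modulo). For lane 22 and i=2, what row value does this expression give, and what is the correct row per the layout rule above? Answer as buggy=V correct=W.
`(lane % 4) + 8*((i/2) % 2)`[22,2]→10
L=22→G=22>>2=5, T=22&3=2
[2]→row 5+8=13  col 2·2+0=4
row: 10 vs 13

buggy=10 correct=13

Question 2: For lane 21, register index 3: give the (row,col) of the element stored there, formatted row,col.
L=21->gid=21>>2=5, tid=21&3=1
[3]->row 5+8=13  col 1·2+1=3

13,3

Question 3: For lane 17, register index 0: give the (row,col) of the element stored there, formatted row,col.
4,2

L=17⇒gr=17>>2=4, th=17&3=1
[0]⇒row 4+0=4  col 1·2+0=2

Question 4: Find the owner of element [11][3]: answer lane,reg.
r: 11->gid=3,r8=1  c: 3->tid=1,i&1=1
L=3*4+1=13  i=1*2+1=3

13,3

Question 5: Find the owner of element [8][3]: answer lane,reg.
1,3

r:8=>grp=0,rB=1  c:3=>tig=1,lo=1
L=0*4+1=1  i=1*2+1=3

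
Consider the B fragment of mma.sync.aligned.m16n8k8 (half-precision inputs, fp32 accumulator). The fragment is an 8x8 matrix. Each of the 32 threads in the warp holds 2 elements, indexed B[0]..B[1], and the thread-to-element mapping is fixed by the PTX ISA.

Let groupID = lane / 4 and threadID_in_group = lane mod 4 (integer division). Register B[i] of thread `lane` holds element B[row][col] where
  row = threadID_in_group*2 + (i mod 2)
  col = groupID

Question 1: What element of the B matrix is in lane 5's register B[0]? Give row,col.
2,1

L=5=>grp=5>>2=1, tig=5&3=1
[0]=>row 1·2+0=2  col grp=1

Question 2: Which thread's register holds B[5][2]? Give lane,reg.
10,1

c=2⇒gr=2  r=5⇒th=2,odd=1
L=2*4+2=10  i=1=1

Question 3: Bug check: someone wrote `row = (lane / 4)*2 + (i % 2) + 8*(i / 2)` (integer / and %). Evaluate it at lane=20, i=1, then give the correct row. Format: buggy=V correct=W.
buggy=11 correct=1

`(lane / 4)*2 + (i % 2) + 8*(i / 2)`[20,1]⇒11
20: gr=5,th=0
[1] (0*2+1,5) = (1,5)
row: 11 vs 1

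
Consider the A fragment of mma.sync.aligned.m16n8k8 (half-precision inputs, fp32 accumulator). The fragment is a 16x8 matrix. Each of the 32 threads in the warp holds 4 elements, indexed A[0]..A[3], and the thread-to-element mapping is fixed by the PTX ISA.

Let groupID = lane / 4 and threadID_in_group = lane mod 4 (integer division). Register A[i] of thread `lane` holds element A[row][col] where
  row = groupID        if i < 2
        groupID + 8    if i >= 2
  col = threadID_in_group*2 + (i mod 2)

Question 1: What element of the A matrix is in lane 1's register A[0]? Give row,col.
1: G=0,T=1
[0] (0+0,1*2+0) = (0,2)

0,2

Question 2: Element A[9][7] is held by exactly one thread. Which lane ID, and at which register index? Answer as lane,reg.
7,3

r=9⇒gr=1,Rb=1  c=7⇒th=3,odd=1
L=1*4+3=7  i=1*2+1=3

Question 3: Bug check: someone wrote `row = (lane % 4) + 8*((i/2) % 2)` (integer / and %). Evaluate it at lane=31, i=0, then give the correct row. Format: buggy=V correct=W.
`(lane % 4) + 8*((i/2) % 2)`[31,0]->3
31: g=7,t=3
[0] (7+0,3*2+0) = (7,6)
row: 3 vs 7

buggy=3 correct=7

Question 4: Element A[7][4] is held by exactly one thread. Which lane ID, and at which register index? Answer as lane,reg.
30,0

r=7→G=7,rhi=0  c=4→T=2,p=0
L=7*4+2=30  i=0*2+0=0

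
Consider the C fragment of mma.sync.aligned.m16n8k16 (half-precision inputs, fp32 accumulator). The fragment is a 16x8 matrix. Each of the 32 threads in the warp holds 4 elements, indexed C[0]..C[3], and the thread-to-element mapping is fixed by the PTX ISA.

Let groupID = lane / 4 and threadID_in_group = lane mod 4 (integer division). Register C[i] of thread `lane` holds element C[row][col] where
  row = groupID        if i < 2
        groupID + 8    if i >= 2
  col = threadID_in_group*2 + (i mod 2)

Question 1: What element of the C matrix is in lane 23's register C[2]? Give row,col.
lane 23->23/4=5, 23 mod 4=3
i=2  r:5+8->13  c:2·3+0->6

13,6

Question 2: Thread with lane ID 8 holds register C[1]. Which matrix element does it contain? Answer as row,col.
2,1

8: G=2,T=0
[1] (2+0,0*2+1) = (2,1)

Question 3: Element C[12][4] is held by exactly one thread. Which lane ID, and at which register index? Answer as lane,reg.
r=12->g=4,rb=1  c=4->t=2,b0=0
L=4*4+2=18  i=1*2+0=2

18,2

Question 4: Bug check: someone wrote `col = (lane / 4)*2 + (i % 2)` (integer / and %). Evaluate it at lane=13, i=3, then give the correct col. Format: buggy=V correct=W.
buggy=7 correct=3

`(lane / 4)*2 + (i % 2)`[13,3]⇒7
13: gr=3,th=1
[3] (3+8,1*2+1) = (11,3)
col: 7 vs 3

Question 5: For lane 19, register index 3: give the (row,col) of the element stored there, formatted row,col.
12,7

lane 19: gr=4 (19/4), th=3 (19%4)
i=3: r=4+8=12, c=3*2+1=7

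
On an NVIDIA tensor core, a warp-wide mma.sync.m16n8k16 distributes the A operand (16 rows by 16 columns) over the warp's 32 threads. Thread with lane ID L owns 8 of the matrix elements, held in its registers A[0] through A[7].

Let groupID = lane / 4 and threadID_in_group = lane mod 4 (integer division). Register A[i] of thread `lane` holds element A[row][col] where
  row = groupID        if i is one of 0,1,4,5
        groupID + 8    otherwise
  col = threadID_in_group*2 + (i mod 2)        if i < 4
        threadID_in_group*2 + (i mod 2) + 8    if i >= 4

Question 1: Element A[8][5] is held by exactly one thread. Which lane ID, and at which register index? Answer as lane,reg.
2,3

r: 8->gid=0,r8=1  c: 5->c8=0,tid=2,i&1=1
L=0*4+2=2  i=0*4+1*2+1=3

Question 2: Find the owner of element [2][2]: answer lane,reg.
9,0

r: 2->gid=2,r8=0  c: 2->c8=0,tid=1,i&1=0
L=2*4+1=9  i=0*4+0*2+0=0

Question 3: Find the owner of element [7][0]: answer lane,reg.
r=7⇒gr=7,Rb=0  c=0⇒Cb=0,th=0,odd=0
L=7*4+0=28  i=0*4+0*2+0=0

28,0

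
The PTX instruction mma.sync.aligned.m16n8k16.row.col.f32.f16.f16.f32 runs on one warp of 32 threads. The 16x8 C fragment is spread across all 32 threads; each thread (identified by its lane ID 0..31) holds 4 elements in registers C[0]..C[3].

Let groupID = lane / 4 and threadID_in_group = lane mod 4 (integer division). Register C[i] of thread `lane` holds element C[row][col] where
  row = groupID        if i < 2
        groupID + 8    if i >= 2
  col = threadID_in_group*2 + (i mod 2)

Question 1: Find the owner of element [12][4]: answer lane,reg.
18,2

r: 12->gid=4,r8=1  c: 4->tid=2,i&1=0
L=4*4+2=18  i=1*2+0=2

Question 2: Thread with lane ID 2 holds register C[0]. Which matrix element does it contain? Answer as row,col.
lane 2: gid=0 (2/4), tid=2 (2%4)
i=0: r=0+0=0, c=2*2+0=4

0,4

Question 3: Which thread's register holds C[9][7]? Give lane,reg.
7,3

r:9=>grp=1,rB=1  c:7=>tig=3,lo=1
L=1*4+3=7  i=1*2+1=3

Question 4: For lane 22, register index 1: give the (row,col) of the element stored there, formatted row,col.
5,5

lane 22=>22/4=5, 22 mod 4=2
i=1  r:5+0=>5  c:2·2+1=>5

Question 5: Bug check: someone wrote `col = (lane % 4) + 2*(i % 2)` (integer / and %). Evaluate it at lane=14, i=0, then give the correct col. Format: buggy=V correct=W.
`(lane % 4) + 2*(i % 2)`[14,0]->2
lane 14: gid=3 (14/4), tid=2 (14%4)
i=0: r=3+0=3, c=2*2+0=4
col: 2 vs 4

buggy=2 correct=4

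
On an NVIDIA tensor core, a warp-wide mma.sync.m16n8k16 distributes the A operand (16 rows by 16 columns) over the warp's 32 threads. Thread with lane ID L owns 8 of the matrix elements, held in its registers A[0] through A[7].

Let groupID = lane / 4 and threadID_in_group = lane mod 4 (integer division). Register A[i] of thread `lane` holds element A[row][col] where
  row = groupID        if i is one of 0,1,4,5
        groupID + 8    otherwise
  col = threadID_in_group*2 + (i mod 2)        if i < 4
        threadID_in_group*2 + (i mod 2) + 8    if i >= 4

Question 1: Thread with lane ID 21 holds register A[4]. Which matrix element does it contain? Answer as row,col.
5,10

lane 21: g=5 (21/4), t=1 (21%4)
i=4: r=5+0=5, c=1*2+0+8=10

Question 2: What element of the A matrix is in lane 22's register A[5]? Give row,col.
lane 22=>22/4=5, 22 mod 4=2
i=5  r:5+0=>5  c:2·2+1+8=>13

5,13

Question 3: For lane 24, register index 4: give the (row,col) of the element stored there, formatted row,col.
6,8

lane 24=>24/4=6, 24 mod 4=0
i=4  r:6+0=>6  c:2·0+0+8=>8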